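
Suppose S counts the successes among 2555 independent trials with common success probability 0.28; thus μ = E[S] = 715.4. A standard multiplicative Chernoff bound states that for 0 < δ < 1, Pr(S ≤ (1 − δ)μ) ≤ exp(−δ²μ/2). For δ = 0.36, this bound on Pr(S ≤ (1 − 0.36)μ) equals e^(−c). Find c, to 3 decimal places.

46.358

c = δ²μ/2 = 0.36²·715.4/2 = 46.3579.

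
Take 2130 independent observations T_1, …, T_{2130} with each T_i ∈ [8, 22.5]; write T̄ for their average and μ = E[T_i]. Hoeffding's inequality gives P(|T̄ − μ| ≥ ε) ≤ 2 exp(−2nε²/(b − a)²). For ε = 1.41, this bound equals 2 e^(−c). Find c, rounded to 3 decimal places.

40.282

c = 2nε²/(b − a)² = 2·2130·1.41² / 14.5² = 40.2821.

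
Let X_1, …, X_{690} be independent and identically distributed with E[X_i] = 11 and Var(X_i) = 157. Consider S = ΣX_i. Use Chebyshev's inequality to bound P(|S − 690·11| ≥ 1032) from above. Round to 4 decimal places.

Var(S) = n·Var(X_i) = 690·157 = 108330.
Chebyshev: P(|S − 690·11| ≥ 1032) ≤ Var(S)/1032² = 108330/1065024 = 0.1017.

0.1017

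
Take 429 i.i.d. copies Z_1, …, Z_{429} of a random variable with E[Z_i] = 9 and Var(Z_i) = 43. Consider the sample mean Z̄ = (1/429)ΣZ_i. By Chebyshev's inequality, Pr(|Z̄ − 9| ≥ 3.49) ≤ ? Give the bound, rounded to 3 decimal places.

0.008

Var(Z̄) = Var(Z_i)/n = 43/429 = 0.10023.
Chebyshev: Pr(|Z̄ − 9| ≥ 3.49) ≤ Var(Z̄)/(3.49)² = 43/(429·3.49²) = 0.0082.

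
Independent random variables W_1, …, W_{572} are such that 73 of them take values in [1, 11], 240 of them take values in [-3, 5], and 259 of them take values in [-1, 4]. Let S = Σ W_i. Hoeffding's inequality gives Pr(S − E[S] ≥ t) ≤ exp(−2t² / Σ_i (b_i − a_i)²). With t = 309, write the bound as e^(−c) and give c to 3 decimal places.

Σ(b_i − a_i)² = 73·10² + 240·8² + 259·5² = 29135.
c = 2t² / 29135 = 2·309² / 29135 = 6.5544.

6.554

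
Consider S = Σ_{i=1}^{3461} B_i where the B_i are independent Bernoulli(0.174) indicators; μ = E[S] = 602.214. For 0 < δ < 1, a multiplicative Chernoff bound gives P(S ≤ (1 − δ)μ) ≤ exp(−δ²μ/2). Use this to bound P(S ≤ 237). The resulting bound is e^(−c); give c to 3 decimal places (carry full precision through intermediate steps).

Write 237 = (1 − δ)μ, so δ = 1 − 237/602.214 = 0.6064522…
Then the exponent is δ²μ/2 = (μ − 237)²/(2μ) = 110.742415.

110.742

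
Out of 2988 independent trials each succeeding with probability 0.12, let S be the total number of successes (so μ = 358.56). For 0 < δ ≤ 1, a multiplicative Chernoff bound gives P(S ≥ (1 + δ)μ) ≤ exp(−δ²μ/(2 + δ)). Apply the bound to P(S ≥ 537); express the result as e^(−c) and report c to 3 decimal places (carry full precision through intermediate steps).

35.554

Write 537 = (1 + δ)μ, so δ = 537/358.56 − 1 = 0.4976573…
Then the exponent is δ²μ/(2 + δ) = (537 − μ)² / (μ·(2 + δ)) = 35.554104.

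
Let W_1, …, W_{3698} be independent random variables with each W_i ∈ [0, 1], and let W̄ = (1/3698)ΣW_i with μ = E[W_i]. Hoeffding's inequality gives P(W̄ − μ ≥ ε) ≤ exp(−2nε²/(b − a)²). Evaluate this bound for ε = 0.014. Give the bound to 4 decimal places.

0.2347

Exponent: 2nε²/(b − a)² = 2·3698·0.014² / 1² = 1.44962.
Bound = exp(−1.44962) = 0.23466.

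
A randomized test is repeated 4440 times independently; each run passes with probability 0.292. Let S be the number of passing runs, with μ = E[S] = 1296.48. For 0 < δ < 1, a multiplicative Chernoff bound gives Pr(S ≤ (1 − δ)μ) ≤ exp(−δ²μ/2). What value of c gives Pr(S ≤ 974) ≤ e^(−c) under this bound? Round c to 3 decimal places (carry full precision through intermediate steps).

40.106

Write 974 = (1 − δ)μ, so δ = 1 − 974/1296.48 = 0.248735…
Then the exponent is δ²μ/2 = (μ − 974)²/(2μ) = 40.106037.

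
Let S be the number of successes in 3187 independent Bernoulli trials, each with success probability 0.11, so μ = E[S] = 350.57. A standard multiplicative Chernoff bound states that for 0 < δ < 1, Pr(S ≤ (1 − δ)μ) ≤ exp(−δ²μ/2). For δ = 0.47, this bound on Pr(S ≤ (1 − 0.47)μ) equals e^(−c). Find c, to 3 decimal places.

38.720

c = δ²μ/2 = 0.47²·350.57/2 = 38.7205.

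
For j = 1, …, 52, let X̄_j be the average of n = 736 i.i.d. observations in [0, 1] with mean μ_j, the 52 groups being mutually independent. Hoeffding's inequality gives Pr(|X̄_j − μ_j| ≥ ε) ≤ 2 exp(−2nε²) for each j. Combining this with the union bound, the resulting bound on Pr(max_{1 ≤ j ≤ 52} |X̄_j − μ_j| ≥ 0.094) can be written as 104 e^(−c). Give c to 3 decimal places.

Union bound over the 52 events: Pr(max_{1 ≤ j ≤ 52} |X̄_j − μ_j| ≥ 0.094) ≤ 52·2·exp(−2nε²) = 104 exp(−2·736·0.094²).
So c = 2·736·0.094² = 13.0066.

13.007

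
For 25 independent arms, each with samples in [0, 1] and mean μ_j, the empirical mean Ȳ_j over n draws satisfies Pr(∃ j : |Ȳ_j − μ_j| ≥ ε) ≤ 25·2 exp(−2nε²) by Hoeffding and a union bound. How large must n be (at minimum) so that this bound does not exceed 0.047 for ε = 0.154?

Need 2·25·exp(−2nε²) ≤ 0.047, i.e. exp(−2nε²) ≤ 0.047/50.
So 2nε² ≥ ln(50/0.047) = 6.969631.
Hence n ≥ 6.969631/(2·0.154²) = 146.939.
The smallest integer n is 147.

147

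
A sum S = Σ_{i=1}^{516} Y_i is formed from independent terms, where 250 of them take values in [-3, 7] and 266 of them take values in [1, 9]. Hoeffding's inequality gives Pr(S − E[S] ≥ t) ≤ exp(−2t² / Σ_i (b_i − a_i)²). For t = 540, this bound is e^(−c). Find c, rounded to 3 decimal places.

13.878

Σ(b_i − a_i)² = 250·10² + 266·8² = 42024.
c = 2t² / 42024 = 2·540² / 42024 = 13.8778.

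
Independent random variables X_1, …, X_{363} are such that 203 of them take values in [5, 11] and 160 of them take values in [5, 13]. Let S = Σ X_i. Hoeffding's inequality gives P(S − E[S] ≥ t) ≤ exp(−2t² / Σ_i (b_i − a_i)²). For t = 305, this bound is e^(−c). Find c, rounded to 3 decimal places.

10.602

Σ(b_i − a_i)² = 203·6² + 160·8² = 17548.
c = 2t² / 17548 = 2·305² / 17548 = 10.6023.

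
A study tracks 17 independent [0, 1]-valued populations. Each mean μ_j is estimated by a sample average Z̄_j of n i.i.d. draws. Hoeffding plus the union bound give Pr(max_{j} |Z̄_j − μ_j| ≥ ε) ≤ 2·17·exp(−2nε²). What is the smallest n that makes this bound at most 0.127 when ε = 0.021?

Need 2·17·exp(−2nε²) ≤ 0.127, i.e. exp(−2nε²) ≤ 0.127/34.
So 2nε² ≥ ln(34/0.127) = 5.589929.
Hence n ≥ 5.589929/(2·0.021²) = 6337.788.
The smallest integer n is 6338.

6338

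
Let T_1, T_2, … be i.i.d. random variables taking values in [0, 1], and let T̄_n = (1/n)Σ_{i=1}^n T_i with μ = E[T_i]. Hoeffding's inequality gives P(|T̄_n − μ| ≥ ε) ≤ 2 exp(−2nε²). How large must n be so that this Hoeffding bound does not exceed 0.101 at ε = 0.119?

106

Require 2·exp(−2nε²) ≤ 0.101, i.e. 2nε² ≥ ln(2/0.101) = 2.985782.
So n ≥ 2.985782 / (2·0.119²) = 105.423.
The smallest integer n is 106.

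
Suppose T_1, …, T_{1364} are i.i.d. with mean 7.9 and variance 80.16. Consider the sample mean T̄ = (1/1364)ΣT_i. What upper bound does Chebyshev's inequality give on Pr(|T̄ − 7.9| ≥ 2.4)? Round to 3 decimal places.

0.010

Var(T̄) = Var(T_i)/n = 80.16/1364 = 0.058768.
Chebyshev: Pr(|T̄ − 7.9| ≥ 2.4) ≤ Var(T̄)/(2.4)² = 80.16/(1364·2.4²) = 0.0102.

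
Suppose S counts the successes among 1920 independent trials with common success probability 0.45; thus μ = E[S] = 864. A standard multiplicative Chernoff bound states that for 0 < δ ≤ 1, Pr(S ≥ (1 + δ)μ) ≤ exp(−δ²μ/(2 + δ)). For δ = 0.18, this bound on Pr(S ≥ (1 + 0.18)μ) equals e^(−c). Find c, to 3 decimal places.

c = δ²μ/(2 + δ) = 0.18²·864/(2 + 0.18) = 12.8411.

12.841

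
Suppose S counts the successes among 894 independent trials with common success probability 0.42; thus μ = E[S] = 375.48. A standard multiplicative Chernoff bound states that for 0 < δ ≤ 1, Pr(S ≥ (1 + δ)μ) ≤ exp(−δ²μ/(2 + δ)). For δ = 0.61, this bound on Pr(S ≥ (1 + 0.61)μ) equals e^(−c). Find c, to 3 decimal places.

53.531

c = δ²μ/(2 + δ) = 0.61²·375.48/(2 + 0.61) = 53.5311.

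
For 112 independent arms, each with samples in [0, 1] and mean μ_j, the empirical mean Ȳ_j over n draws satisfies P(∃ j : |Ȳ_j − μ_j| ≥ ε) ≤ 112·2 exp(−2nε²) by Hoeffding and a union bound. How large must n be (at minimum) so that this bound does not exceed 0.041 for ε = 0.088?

Need 2·112·exp(−2nε²) ≤ 0.041, i.e. exp(−2nε²) ≤ 0.041/224.
So 2nε² ≥ ln(224/0.041) = 8.605829.
Hence n ≥ 8.605829/(2·0.088²) = 555.645.
The smallest integer n is 556.

556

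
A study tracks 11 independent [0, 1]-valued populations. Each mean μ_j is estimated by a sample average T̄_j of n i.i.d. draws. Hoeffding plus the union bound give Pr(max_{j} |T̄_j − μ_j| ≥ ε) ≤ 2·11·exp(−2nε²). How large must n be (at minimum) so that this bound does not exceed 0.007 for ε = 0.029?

Need 2·11·exp(−2nε²) ≤ 0.007, i.e. exp(−2nε²) ≤ 0.007/22.
So 2nε² ≥ ln(22/0.007) = 8.052888.
Hence n ≥ 8.052888/(2·0.029²) = 4787.686.
The smallest integer n is 4788.

4788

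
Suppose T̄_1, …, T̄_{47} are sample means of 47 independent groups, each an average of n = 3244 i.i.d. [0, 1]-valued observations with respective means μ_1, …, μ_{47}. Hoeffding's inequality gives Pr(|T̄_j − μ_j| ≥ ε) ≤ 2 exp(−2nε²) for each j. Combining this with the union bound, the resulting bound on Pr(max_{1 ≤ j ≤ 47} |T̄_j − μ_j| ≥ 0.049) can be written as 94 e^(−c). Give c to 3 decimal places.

15.578

Union bound over the 47 events: Pr(max_{1 ≤ j ≤ 47} |T̄_j − μ_j| ≥ 0.049) ≤ 47·2·exp(−2nε²) = 94 exp(−2·3244·0.049²).
So c = 2·3244·0.049² = 15.5777.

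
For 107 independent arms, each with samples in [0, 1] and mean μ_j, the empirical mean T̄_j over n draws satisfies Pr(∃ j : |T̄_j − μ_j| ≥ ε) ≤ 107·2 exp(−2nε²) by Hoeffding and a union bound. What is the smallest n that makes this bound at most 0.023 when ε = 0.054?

1567

Need 2·107·exp(−2nε²) ≤ 0.023, i.e. exp(−2nε²) ≤ 0.023/214.
So 2nε² ≥ ln(214/0.023) = 9.138237.
Hence n ≥ 9.138237/(2·0.054²) = 1566.913.
The smallest integer n is 1567.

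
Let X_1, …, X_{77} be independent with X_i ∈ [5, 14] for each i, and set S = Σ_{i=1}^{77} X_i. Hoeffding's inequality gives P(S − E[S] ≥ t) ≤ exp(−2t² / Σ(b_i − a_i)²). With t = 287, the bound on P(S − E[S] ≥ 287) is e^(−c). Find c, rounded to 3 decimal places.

26.413

Σ(b_i − a_i)² = 77·(9)² = 6237.
c = 2t²/6237 = 2·287²/6237 = 26.4130.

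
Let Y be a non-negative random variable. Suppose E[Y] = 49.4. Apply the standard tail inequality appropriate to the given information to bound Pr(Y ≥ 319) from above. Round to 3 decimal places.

Only the mean of a non-negative variable is known, so Markov's inequality is the applicable tail bound.
Markov's inequality: for a non-negative random variable, Pr(Y ≥ a) ≤ E[Y]/a.
Here E[Y] = 49.4 and a = 319, so the bound is 49.4/319 = 0.1549.

0.155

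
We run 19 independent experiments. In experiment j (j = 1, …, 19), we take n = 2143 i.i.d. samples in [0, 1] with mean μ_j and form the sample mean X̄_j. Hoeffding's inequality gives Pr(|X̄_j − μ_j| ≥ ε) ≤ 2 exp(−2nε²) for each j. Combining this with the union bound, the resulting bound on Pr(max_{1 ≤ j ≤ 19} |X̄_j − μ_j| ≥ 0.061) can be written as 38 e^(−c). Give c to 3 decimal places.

Union bound over the 19 events: Pr(max_{1 ≤ j ≤ 19} |X̄_j − μ_j| ≥ 0.061) ≤ 19·2·exp(−2nε²) = 38 exp(−2·2143·0.061²).
So c = 2·2143·0.061² = 15.9482.

15.948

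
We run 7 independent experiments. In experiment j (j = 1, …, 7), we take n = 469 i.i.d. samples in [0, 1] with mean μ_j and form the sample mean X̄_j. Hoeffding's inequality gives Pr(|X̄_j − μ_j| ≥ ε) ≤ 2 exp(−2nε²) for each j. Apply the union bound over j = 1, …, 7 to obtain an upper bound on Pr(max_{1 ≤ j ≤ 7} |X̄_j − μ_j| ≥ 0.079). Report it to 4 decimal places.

0.0402

Per-experiment Hoeffding bound: 2·exp(−2·469·0.079²) = 2·exp(−5.85406) = 0.0057365.
Union bound over 7 events: 7·0.0057365 = 0.04016.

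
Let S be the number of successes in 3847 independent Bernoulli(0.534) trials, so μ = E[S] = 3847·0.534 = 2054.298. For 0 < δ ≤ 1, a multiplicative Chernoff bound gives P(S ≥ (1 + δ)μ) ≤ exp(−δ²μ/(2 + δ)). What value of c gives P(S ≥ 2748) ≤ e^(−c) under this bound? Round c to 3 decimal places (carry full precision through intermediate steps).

Write 2748 = (1 + δ)μ, so δ = 2748/2054.298 − 1 = 0.3376832…
Then the exponent is δ²μ/(2 + δ) = (2748 − μ)² / (μ·(2 + δ)) = 100.206706.

100.207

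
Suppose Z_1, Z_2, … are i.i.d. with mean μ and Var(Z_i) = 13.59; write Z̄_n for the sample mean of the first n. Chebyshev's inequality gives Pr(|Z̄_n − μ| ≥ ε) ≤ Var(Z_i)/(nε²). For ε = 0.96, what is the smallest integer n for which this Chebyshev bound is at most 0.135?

Require 13.59/(n·0.96²) ≤ 0.135, i.e. n ≥ 13.59/(0.135·0.96²) = 109.230.
The smallest integer n is 110.

110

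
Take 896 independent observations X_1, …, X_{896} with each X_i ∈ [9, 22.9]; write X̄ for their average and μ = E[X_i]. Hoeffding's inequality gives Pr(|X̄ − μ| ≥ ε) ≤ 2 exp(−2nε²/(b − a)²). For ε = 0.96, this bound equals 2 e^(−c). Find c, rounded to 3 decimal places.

8.548

c = 2nε²/(b − a)² = 2·896·0.96² / 13.9² = 8.5477.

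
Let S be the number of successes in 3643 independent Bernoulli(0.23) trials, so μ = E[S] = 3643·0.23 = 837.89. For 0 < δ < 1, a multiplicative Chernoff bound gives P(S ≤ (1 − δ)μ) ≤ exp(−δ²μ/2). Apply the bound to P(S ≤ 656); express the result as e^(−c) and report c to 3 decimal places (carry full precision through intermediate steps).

Write 656 = (1 − δ)μ, so δ = 1 − 656/837.89 = 0.217081…
Then the exponent is δ²μ/2 = (μ − 656)²/(2μ) = 19.742432.

19.742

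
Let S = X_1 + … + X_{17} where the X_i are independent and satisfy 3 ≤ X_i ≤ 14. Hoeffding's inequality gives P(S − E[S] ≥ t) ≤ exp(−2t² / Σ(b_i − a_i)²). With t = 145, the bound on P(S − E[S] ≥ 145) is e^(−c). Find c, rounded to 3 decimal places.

Σ(b_i − a_i)² = 17·(11)² = 2057.
c = 2t²/2057 = 2·145²/2057 = 20.4424.

20.442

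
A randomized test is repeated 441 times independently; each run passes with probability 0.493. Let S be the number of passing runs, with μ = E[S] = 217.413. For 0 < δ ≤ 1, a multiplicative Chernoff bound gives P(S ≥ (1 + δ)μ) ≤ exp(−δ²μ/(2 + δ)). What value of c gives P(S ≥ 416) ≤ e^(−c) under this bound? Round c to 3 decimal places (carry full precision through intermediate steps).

62.261

Write 416 = (1 + δ)μ, so δ = 416/217.413 − 1 = 0.913409…
Then the exponent is δ²μ/(2 + δ) = (416 − μ)² / (μ·(2 + δ)) = 62.260794.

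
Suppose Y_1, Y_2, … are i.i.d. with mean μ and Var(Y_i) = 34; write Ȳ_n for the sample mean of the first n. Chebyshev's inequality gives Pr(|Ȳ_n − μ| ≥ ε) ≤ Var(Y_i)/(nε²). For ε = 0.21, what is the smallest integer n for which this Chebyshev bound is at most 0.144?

5354

Require 34/(n·0.21²) ≤ 0.144, i.e. n ≥ 34/(0.144·0.21²) = 5353.993.
The smallest integer n is 5354.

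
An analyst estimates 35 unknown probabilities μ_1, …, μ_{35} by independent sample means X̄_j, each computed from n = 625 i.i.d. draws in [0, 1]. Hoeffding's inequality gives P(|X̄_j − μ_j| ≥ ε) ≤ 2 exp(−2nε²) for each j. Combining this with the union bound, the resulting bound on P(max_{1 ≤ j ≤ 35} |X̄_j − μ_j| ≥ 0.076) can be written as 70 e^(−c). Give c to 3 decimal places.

Union bound over the 35 events: P(max_{1 ≤ j ≤ 35} |X̄_j − μ_j| ≥ 0.076) ≤ 35·2·exp(−2nε²) = 70 exp(−2·625·0.076²).
So c = 2·625·0.076² = 7.2200.

7.220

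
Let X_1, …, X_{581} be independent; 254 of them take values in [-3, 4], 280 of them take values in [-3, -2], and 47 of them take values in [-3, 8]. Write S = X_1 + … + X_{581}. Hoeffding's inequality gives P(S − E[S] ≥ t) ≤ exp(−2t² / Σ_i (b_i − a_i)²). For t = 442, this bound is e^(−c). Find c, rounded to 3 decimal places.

21.220

Σ(b_i − a_i)² = 254·7² + 280·1² + 47·11² = 18413.
c = 2t² / 18413 = 2·442² / 18413 = 21.2202.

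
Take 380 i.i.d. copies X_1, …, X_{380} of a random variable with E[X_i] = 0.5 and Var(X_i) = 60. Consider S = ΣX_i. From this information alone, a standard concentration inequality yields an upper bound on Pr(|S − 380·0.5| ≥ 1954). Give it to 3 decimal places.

0.006

With mean and variance of each term known, Chebyshev's inequality bounds the deviation of the sum (or sample mean).
Var(S) = n·Var(X_i) = 380·60 = 22800.
Chebyshev: Pr(|S − 380·0.5| ≥ 1954) ≤ Var(S)/1954² = 22800/3818116 = 0.0060.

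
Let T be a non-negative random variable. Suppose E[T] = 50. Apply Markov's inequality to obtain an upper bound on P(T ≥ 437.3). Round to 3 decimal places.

0.114

Markov's inequality: for a non-negative random variable, P(T ≥ a) ≤ E[T]/a.
Here E[T] = 50 and a = 437.3, so the bound is 50/437.3 = 0.1143.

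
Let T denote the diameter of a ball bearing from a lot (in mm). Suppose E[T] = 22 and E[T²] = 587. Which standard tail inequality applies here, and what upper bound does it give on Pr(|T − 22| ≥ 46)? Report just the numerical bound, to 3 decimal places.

0.049

The first two moments determine the variance, so Chebyshev's inequality is the sharpest standard bound available.
Var(T) = E[T²] − (E[T])² = 587 − 484 = 103.
Chebyshev's inequality: Pr(|T − μ| ≥ t) ≤ Var(T)/t² = 103/2116 = 0.0487.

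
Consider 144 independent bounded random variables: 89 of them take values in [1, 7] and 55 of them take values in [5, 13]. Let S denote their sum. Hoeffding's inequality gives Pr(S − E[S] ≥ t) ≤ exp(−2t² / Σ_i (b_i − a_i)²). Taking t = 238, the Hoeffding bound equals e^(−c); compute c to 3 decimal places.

Σ(b_i − a_i)² = 89·6² + 55·8² = 6724.
c = 2t² / 6724 = 2·238² / 6724 = 16.8483.

16.848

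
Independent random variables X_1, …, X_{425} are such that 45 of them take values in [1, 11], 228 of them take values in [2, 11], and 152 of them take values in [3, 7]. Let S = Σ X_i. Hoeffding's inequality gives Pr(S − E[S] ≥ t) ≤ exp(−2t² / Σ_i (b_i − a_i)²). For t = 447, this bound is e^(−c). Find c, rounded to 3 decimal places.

15.733

Σ(b_i − a_i)² = 45·10² + 228·9² + 152·4² = 25400.
c = 2t² / 25400 = 2·447² / 25400 = 15.7330.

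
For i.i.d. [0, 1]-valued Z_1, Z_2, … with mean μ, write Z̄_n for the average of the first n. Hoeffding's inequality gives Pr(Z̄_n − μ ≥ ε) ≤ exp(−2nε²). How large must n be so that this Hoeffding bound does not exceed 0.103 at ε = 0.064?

278

Require exp(−2nε²) ≤ 0.103, i.e. 2nε² ≥ ln(1/0.103) = 2.273026.
So n ≥ 2.273026 / (2·0.064²) = 277.469.
The smallest integer n is 278.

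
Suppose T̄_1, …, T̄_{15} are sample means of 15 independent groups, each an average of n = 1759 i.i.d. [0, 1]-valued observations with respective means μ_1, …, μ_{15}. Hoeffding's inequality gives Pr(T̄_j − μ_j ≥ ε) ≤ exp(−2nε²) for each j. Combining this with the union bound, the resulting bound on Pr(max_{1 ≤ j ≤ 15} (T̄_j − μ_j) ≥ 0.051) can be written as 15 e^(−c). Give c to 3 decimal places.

9.150

Union bound over the 15 events: Pr(max_{1 ≤ j ≤ 15} (T̄_j − μ_j) ≥ 0.051) ≤ 15·exp(−2nε²) = 15 exp(−2·1759·0.051²).
So c = 2·1759·0.051² = 9.1503.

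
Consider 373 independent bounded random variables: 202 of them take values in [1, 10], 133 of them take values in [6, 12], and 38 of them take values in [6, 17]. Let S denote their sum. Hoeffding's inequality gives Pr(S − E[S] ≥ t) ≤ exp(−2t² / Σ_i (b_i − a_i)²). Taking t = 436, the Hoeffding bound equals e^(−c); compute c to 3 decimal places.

14.766

Σ(b_i − a_i)² = 202·9² + 133·6² + 38·11² = 25748.
c = 2t² / 25748 = 2·436² / 25748 = 14.7659.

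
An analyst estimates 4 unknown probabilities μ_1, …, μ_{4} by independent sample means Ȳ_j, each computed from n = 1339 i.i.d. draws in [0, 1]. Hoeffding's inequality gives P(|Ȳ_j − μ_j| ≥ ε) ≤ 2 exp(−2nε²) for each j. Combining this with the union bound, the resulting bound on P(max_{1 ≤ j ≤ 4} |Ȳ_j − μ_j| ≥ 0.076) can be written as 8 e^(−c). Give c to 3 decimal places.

Union bound over the 4 events: P(max_{1 ≤ j ≤ 4} |Ȳ_j − μ_j| ≥ 0.076) ≤ 4·2·exp(−2nε²) = 8 exp(−2·1339·0.076²).
So c = 2·1339·0.076² = 15.4681.

15.468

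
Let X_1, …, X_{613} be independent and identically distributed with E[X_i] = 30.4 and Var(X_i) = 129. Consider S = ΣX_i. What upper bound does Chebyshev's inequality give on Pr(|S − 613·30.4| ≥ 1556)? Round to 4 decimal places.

Var(S) = n·Var(X_i) = 613·129 = 79077.
Chebyshev: Pr(|S − 613·30.4| ≥ 1556) ≤ Var(S)/1556² = 79077/2421136 = 0.0327.

0.0327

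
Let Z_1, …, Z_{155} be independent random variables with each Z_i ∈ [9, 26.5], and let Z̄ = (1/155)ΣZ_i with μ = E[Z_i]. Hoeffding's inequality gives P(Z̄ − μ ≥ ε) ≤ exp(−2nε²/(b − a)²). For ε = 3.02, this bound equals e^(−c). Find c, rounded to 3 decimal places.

9.232

c = 2nε²/(b − a)² = 2·155·3.02² / 17.5² = 9.2321.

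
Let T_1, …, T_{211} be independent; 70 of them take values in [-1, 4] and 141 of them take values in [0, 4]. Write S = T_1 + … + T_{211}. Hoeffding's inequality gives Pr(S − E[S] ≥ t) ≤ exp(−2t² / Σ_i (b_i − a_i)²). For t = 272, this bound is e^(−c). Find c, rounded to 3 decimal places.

Σ(b_i − a_i)² = 70·5² + 141·4² = 4006.
c = 2t² / 4006 = 2·272² / 4006 = 36.9366.

36.937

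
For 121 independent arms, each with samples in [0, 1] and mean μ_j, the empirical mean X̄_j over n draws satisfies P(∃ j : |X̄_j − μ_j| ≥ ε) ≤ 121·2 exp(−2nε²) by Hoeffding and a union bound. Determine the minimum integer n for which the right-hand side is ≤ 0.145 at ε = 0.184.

110

Need 2·121·exp(−2nε²) ≤ 0.145, i.e. exp(−2nε²) ≤ 0.145/242.
So 2nε² ≥ ln(242/0.145) = 7.419959.
Hence n ≥ 7.419959/(2·0.184²) = 109.581.
The smallest integer n is 110.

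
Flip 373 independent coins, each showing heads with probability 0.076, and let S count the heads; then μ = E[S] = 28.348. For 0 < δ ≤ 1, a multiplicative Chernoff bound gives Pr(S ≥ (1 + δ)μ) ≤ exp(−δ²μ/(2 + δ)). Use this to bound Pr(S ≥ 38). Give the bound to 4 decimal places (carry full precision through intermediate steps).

0.2456

Write 38 = (1 + δ)μ, so δ = 38/28.348 − 1 = 0.3404826…
Then the exponent is δ²μ/(2 + δ) = (38 − μ)² / (μ·(2 + δ)) = 1.404128.
Bound = exp(−1.404128) = 0.24558.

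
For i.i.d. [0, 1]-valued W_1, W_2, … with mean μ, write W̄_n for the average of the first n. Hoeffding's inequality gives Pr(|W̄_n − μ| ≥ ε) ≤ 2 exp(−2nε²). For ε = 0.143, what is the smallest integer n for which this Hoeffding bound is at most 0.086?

Require 2·exp(−2nε²) ≤ 0.086, i.e. 2nε² ≥ ln(2/0.086) = 3.146555.
So n ≥ 3.146555 / (2·0.143²) = 76.937.
The smallest integer n is 77.

77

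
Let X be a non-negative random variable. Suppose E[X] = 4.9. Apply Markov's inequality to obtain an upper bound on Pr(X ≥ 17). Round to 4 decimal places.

Markov's inequality: for a non-negative random variable, Pr(X ≥ a) ≤ E[X]/a.
Here E[X] = 4.9 and a = 17, so the bound is 4.9/17 = 0.2882.

0.2882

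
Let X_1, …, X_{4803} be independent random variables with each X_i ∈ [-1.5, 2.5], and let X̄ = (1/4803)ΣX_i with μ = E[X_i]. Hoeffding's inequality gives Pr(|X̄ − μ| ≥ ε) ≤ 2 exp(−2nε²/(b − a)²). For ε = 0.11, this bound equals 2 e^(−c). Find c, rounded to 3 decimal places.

7.265

c = 2nε²/(b − a)² = 2·4803·0.11² / 4² = 7.2645.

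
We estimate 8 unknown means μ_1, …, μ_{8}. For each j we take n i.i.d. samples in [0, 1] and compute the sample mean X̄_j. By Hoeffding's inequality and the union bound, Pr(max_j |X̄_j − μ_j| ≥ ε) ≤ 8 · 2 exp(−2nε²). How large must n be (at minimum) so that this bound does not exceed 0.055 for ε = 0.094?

Need 2·8·exp(−2nε²) ≤ 0.055, i.e. exp(−2nε²) ≤ 0.055/16.
So 2nε² ≥ ln(16/0.055) = 5.673011.
Hence n ≥ 5.673011/(2·0.094²) = 321.017.
The smallest integer n is 322.

322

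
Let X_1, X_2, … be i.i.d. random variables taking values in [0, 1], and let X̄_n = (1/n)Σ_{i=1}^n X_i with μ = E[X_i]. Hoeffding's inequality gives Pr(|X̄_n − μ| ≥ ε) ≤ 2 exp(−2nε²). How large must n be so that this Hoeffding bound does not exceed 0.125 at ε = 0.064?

Require 2·exp(−2nε²) ≤ 0.125, i.e. 2nε² ≥ ln(2/0.125) = 2.772589.
So n ≥ 2.772589 / (2·0.064²) = 338.451.
The smallest integer n is 339.

339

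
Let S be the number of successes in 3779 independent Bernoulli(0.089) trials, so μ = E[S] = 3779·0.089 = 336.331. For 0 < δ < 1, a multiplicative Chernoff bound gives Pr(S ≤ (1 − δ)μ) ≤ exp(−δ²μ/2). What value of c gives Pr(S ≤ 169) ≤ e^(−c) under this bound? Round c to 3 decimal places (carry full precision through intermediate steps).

Write 169 = (1 − δ)μ, so δ = 1 − 169/336.331 = 0.4975188…
Then the exponent is δ²μ/2 = (μ − 169)²/(2μ) = 41.625160.

41.625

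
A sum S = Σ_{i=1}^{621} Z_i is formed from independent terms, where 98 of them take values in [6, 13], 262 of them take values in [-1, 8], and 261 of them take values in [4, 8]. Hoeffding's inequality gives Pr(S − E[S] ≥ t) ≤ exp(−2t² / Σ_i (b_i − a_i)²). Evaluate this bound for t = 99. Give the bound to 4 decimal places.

Σ(b_i − a_i)² = 98·7² + 262·9² + 261·4² = 30200.
Exponent = 2·99² / 30200 = 0.64907.
Bound = exp(−0.64907) = 0.52253.

0.5225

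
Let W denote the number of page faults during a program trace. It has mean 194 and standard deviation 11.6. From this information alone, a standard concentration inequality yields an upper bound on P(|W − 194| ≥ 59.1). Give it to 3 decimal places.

0.039

Mean and variance are known, so Chebyshev's inequality applies.
Chebyshev: P(|W − μ| ≥ t) ≤ Var(W)/t².
Var(W) = σ² = 11.6² = 134.56.
Bound = 134.56 / 3492.81 = 0.0385.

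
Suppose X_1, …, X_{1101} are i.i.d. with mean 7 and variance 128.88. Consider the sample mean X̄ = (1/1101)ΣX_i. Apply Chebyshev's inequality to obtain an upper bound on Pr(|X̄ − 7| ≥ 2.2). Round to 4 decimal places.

0.0242

Var(X̄) = Var(X_i)/n = 128.88/1101 = 0.11706.
Chebyshev: Pr(|X̄ − 7| ≥ 2.2) ≤ Var(X̄)/(2.2)² = 128.88/(1101·2.2²) = 0.0242.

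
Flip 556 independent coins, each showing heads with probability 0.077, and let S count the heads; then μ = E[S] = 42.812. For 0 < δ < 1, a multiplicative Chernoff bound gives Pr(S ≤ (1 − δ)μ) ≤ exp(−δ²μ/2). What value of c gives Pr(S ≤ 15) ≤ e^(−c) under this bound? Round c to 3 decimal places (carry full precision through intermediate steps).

Write 15 = (1 − δ)μ, so δ = 1 − 15/42.812 = 0.6496309…
Then the exponent is δ²μ/2 = (μ − 15)²/(2μ) = 9.033768.

9.034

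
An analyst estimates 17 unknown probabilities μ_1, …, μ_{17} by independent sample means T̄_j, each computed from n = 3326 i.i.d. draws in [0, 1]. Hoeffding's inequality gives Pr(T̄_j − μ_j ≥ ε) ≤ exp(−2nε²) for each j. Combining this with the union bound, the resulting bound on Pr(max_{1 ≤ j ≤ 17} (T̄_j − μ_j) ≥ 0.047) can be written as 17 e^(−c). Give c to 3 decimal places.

Union bound over the 17 events: Pr(max_{1 ≤ j ≤ 17} (T̄_j − μ_j) ≥ 0.047) ≤ 17·exp(−2nε²) = 17 exp(−2·3326·0.047²).
So c = 2·3326·0.047² = 14.6943.

14.694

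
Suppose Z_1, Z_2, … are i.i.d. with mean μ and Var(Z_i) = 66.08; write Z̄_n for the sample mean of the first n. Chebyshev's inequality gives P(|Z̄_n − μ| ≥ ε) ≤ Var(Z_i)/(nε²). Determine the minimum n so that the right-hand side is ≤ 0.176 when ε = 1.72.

Require 66.08/(n·1.72²) ≤ 0.176, i.e. n ≥ 66.08/(0.176·1.72²) = 126.911.
The smallest integer n is 127.

127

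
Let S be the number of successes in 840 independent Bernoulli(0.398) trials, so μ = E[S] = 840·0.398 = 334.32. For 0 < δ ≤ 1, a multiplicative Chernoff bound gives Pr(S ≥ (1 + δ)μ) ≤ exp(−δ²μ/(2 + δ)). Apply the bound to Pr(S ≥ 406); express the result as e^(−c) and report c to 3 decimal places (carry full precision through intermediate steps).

6.940

Write 406 = (1 + δ)μ, so δ = 406/334.32 − 1 = 0.2144054…
Then the exponent is δ²μ/(2 + δ) = (406 − μ)² / (μ·(2 + δ)) = 6.940272.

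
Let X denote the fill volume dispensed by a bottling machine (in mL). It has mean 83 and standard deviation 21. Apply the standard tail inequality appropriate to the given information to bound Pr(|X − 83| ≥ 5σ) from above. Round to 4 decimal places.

Mean and variance are known, so Chebyshev's inequality applies.
Chebyshev: Pr(|X − μ| ≥ t) ≤ Var(X)/t².
Var(X) = σ² = 21² = 441.
t = 5·21 = 105.
Bound = 441 / 11025 = 0.0400.

0.0400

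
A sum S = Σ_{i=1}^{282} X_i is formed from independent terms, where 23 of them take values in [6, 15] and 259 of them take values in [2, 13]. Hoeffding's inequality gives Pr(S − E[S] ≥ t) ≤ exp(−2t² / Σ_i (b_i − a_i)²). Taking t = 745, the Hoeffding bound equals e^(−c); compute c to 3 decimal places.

33.433

Σ(b_i − a_i)² = 23·9² + 259·11² = 33202.
c = 2t² / 33202 = 2·745² / 33202 = 33.4332.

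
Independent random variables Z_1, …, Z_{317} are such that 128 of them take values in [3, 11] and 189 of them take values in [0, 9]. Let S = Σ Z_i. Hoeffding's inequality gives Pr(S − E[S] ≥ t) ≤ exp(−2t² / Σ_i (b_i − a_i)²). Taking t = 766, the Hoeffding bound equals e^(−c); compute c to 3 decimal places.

Σ(b_i − a_i)² = 128·8² + 189·9² = 23501.
c = 2t² / 23501 = 2·766² / 23501 = 49.9346.

49.935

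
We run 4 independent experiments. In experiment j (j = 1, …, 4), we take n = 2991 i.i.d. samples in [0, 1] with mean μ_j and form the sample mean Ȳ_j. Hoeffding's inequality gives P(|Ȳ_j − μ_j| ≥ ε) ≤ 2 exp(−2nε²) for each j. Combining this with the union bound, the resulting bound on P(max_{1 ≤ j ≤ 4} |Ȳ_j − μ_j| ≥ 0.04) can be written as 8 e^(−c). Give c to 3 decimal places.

Union bound over the 4 events: P(max_{1 ≤ j ≤ 4} |Ȳ_j − μ_j| ≥ 0.04) ≤ 4·2·exp(−2nε²) = 8 exp(−2·2991·0.04²).
So c = 2·2991·0.04² = 9.5712.

9.571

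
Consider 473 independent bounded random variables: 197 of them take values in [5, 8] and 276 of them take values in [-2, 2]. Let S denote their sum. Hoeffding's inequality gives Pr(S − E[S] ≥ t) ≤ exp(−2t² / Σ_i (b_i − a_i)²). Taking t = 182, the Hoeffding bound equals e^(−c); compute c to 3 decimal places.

Σ(b_i − a_i)² = 197·3² + 276·4² = 6189.
c = 2t² / 6189 = 2·182² / 6189 = 10.7042.

10.704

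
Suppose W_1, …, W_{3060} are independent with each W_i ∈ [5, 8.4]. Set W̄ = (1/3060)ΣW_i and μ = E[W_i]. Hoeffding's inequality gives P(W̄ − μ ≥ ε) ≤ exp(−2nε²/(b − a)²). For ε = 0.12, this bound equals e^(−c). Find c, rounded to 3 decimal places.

7.624

c = 2nε²/(b − a)² = 2·3060·0.12² / 3.4² = 7.6235.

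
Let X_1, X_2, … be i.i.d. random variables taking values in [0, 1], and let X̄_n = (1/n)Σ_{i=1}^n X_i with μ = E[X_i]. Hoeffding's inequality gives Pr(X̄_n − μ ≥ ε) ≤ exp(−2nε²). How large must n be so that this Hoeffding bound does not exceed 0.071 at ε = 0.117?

Require exp(−2nε²) ≤ 0.071, i.e. 2nε² ≥ ln(1/0.071) = 2.645075.
So n ≥ 2.645075 / (2·0.117²) = 96.613.
The smallest integer n is 97.

97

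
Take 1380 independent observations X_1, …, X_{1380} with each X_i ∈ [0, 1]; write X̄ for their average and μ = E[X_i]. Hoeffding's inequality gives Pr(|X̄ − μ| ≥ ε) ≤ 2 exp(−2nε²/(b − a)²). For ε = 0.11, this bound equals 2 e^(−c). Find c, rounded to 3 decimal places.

c = 2nε²/(b − a)² = 2·1380·0.11² / 1² = 33.3960.

33.396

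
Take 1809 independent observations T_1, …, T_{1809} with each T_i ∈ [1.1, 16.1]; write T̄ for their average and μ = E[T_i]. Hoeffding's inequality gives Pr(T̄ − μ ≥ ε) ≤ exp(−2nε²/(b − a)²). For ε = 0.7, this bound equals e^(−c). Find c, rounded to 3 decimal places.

7.879

c = 2nε²/(b − a)² = 2·1809·0.7² / 15² = 7.8792.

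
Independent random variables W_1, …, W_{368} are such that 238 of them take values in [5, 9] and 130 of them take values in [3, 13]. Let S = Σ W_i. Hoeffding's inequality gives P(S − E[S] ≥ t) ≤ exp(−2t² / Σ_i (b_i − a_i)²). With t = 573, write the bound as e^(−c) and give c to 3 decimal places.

39.068

Σ(b_i − a_i)² = 238·4² + 130·10² = 16808.
c = 2t² / 16808 = 2·573² / 16808 = 39.0682.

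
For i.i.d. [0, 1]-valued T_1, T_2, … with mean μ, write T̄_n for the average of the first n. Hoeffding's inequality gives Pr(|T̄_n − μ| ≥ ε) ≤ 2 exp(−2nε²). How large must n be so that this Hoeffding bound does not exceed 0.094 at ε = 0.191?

Require 2·exp(−2nε²) ≤ 0.094, i.e. 2nε² ≥ ln(2/0.094) = 3.057608.
So n ≥ 3.057608 / (2·0.191²) = 41.907.
The smallest integer n is 42.

42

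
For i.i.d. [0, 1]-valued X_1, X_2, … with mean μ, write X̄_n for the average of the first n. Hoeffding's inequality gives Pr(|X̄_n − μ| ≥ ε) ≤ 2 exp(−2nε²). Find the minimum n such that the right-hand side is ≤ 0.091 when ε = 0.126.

Require 2·exp(−2nε²) ≤ 0.091, i.e. 2nε² ≥ ln(2/0.091) = 3.090043.
So n ≥ 3.090043 / (2·0.126²) = 97.318.
The smallest integer n is 98.

98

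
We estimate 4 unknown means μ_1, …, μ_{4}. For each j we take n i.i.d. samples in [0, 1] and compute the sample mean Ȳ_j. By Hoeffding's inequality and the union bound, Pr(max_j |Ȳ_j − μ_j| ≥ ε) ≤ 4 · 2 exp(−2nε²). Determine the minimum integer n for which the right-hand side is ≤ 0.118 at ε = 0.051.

811

Need 2·4·exp(−2nε²) ≤ 0.118, i.e. exp(−2nε²) ≤ 0.118/8.
So 2nε² ≥ ln(8/0.118) = 4.216512.
Hence n ≥ 4.216512/(2·0.051²) = 810.556.
The smallest integer n is 811.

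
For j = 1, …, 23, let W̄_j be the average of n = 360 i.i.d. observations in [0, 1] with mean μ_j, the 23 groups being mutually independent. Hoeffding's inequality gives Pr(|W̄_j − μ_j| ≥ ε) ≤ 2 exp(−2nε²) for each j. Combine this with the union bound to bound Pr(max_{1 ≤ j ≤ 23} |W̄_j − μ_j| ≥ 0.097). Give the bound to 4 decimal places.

Per-experiment Hoeffding bound: 2·exp(−2·360·0.097²) = 2·exp(−6.77448) = 0.0022851.
Union bound over 23 events: 23·0.0022851 = 0.05256.

0.0526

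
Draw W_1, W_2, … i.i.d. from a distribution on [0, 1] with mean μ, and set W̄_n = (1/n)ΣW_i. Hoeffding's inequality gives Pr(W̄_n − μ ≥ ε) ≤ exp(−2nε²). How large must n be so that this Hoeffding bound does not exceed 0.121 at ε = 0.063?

267

Require exp(−2nε²) ≤ 0.121, i.e. 2nε² ≥ ln(1/0.121) = 2.111965.
So n ≥ 2.111965 / (2·0.063²) = 266.058.
The smallest integer n is 267.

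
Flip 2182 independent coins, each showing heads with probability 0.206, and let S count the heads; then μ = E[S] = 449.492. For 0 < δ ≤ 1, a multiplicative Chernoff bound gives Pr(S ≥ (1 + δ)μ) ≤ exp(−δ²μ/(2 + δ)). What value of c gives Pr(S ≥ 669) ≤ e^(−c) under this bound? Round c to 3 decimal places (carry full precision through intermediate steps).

43.079

Write 669 = (1 + δ)μ, so δ = 669/449.492 − 1 = 0.4883468…
Then the exponent is δ²μ/(2 + δ) = (669 − μ)² / (μ·(2 + δ)) = 43.079219.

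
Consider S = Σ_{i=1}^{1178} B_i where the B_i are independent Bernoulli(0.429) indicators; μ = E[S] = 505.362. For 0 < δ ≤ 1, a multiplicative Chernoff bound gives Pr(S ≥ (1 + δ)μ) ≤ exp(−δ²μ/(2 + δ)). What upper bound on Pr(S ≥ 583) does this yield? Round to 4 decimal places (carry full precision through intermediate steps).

Write 583 = (1 + δ)μ, so δ = 583/505.362 − 1 = 0.1536285…
Then the exponent is δ²μ/(2 + δ) = (583 − μ)² / (μ·(2 + δ)) = 5.538285.
Bound = exp(−5.538285) = 0.00393.

0.0039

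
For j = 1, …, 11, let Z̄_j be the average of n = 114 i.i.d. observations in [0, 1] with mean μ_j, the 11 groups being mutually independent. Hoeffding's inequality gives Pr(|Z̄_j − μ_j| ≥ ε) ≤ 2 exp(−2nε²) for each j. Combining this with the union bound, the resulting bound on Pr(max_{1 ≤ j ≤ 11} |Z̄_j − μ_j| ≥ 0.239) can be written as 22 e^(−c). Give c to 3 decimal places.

13.024

Union bound over the 11 events: Pr(max_{1 ≤ j ≤ 11} |Z̄_j − μ_j| ≥ 0.239) ≤ 11·2·exp(−2nε²) = 22 exp(−2·114·0.239²).
So c = 2·114·0.239² = 13.0236.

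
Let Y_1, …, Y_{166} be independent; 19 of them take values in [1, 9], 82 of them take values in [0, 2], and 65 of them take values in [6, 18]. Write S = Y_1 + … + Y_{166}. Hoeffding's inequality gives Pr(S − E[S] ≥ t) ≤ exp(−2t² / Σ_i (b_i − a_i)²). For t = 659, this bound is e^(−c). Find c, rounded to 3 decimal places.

79.655

Σ(b_i − a_i)² = 19·8² + 82·2² + 65·12² = 10904.
c = 2t² / 10904 = 2·659² / 10904 = 79.6554.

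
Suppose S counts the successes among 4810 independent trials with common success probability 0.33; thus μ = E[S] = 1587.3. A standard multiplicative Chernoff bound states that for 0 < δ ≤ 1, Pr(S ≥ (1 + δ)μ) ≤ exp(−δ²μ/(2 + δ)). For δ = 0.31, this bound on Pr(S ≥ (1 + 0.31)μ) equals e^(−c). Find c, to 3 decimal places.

c = δ²μ/(2 + δ) = 0.31²·1587.3/(2 + 0.31) = 66.0344.

66.034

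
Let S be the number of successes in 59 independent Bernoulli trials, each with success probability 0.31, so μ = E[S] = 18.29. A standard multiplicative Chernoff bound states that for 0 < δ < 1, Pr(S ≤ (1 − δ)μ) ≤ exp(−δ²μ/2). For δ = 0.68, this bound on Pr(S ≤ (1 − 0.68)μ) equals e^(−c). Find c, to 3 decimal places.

4.229

c = δ²μ/2 = 0.68²·18.29/2 = 4.2286.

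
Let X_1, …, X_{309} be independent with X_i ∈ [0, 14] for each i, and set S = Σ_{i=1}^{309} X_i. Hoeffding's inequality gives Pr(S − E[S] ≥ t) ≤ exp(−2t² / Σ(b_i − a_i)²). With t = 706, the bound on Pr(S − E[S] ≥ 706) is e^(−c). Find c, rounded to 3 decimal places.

16.460

Σ(b_i − a_i)² = 309·(14)² = 60564.
c = 2t²/60564 = 2·706²/60564 = 16.4598.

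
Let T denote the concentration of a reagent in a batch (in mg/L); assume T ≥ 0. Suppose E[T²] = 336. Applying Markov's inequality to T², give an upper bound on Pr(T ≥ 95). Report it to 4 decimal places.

Since T ≥ 0, the event {T ≥ 95} is the same as {T² ≥ 9025}.
Markov's inequality applied to T² gives Pr(T² ≥ 9025) ≤ E[T²]/9025 = 336/9025 = 0.0372.

0.0372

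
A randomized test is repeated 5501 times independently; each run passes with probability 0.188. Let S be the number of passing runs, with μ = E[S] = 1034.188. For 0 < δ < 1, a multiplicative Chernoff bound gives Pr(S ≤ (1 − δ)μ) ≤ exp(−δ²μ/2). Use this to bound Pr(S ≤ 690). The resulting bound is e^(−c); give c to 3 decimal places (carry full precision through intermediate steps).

Write 690 = (1 − δ)μ, so δ = 1 − 690/1034.188 = 0.3328099…
Then the exponent is δ²μ/2 = (μ − 690)²/(2μ) = 57.274586.

57.275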